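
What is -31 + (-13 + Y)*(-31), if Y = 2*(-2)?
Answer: 496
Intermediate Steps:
Y = -4
-31 + (-13 + Y)*(-31) = -31 + (-13 - 4)*(-31) = -31 - 17*(-31) = -31 + 527 = 496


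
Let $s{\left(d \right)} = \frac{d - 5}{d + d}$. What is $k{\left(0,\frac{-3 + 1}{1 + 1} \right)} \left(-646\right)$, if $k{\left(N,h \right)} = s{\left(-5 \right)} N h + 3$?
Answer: $-1938$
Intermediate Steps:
$s{\left(d \right)} = \frac{-5 + d}{2 d}$
$k{\left(N,h \right)} = 3 + N h$ ($k{\left(N,h \right)} = \frac{-5 - 5}{2 \left(-5\right)} N h + 3 = \frac{1}{2} \left(- \frac{1}{5}\right) \left(-10\right) N h + 3 = 1 N h + 3 = N h + 3 = 3 + N h$)
$k{\left(0,\frac{-3 + 1}{1 + 1} \right)} \left(-646\right) = \left(3 + 0 \frac{-3 + 1}{1 + 1}\right) \left(-646\right) = \left(3 + 0 \left(- \frac{2}{2}\right)\right) \left(-646\right) = \left(3 + 0 \left(\left(-2\right) \frac{1}{2}\right)\right) \left(-646\right) = \left(3 + 0 \left(-1\right)\right) \left(-646\right) = \left(3 + 0\right) \left(-646\right) = 3 \left(-646\right) = -1938$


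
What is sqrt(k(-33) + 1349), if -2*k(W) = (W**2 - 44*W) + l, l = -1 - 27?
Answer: sqrt(370)/2 ≈ 9.6177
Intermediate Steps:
l = -28
k(W) = 14 + 22*W - W**2/2 (k(W) = -((W**2 - 44*W) - 28)/2 = -(-28 + W**2 - 44*W)/2 = 14 + 22*W - W**2/2)
sqrt(k(-33) + 1349) = sqrt((14 + 22*(-33) - 1/2*(-33)**2) + 1349) = sqrt((14 - 726 - 1/2*1089) + 1349) = sqrt((14 - 726 - 1089/2) + 1349) = sqrt(-2513/2 + 1349) = sqrt(185/2) = sqrt(370)/2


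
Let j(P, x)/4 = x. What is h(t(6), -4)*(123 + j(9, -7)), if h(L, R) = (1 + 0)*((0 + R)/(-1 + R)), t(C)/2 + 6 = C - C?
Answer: 76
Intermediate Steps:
j(P, x) = 4*x
t(C) = -12 (t(C) = -12 + 2*(C - C) = -12 + 2*0 = -12 + 0 = -12)
h(L, R) = R/(-1 + R) (h(L, R) = 1*(R/(-1 + R)) = R/(-1 + R))
h(t(6), -4)*(123 + j(9, -7)) = (-4/(-1 - 4))*(123 + 4*(-7)) = (-4/(-5))*(123 - 28) = -4*(-⅕)*95 = (⅘)*95 = 76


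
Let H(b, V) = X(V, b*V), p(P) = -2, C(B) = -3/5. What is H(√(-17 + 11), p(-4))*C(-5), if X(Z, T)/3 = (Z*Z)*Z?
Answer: 72/5 ≈ 14.400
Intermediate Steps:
C(B) = -⅗ (C(B) = -3*⅕ = -⅗)
X(Z, T) = 3*Z³ (X(Z, T) = 3*((Z*Z)*Z) = 3*(Z²*Z) = 3*Z³)
H(b, V) = 3*V³
H(√(-17 + 11), p(-4))*C(-5) = (3*(-2)³)*(-⅗) = (3*(-8))*(-⅗) = -24*(-⅗) = 72/5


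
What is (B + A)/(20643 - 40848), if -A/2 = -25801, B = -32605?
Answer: -18997/20205 ≈ -0.94021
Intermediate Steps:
A = 51602 (A = -2*(-25801) = 51602)
(B + A)/(20643 - 40848) = (-32605 + 51602)/(20643 - 40848) = 18997/(-20205) = 18997*(-1/20205) = -18997/20205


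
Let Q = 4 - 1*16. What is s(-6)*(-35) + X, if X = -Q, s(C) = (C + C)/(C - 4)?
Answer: -30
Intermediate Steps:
s(C) = 2*C/(-4 + C) (s(C) = (2*C)/(-4 + C) = 2*C/(-4 + C))
Q = -12 (Q = 4 - 16 = -12)
X = 12 (X = -1*(-12) = 12)
s(-6)*(-35) + X = (2*(-6)/(-4 - 6))*(-35) + 12 = (2*(-6)/(-10))*(-35) + 12 = (2*(-6)*(-1/10))*(-35) + 12 = (6/5)*(-35) + 12 = -42 + 12 = -30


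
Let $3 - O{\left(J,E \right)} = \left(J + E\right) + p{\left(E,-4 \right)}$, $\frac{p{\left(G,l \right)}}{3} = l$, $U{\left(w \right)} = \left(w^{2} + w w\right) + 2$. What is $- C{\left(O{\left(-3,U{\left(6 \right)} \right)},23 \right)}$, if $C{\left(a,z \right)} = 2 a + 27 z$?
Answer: $-509$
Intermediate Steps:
$U{\left(w \right)} = 2 + 2 w^{2}$ ($U{\left(w \right)} = \left(w^{2} + w^{2}\right) + 2 = 2 w^{2} + 2 = 2 + 2 w^{2}$)
$p{\left(G,l \right)} = 3 l$
$O{\left(J,E \right)} = 15 - E - J$ ($O{\left(J,E \right)} = 3 - \left(\left(J + E\right) + 3 \left(-4\right)\right) = 3 - \left(\left(E + J\right) - 12\right) = 3 - \left(-12 + E + J\right) = 15 - E - J$)
$- C{\left(O{\left(-3,U{\left(6 \right)} \right)},23 \right)} = - (2 \left(15 - \left(2 + 2 \cdot 6^{2}\right) - -3\right) + 27 \cdot 23) = - (2 \left(15 - \left(2 + 2 \cdot 36\right) + 3\right) + 621) = - (2 \left(15 - \left(2 + 72\right) + 3\right) + 621) = - (2 \left(15 - 74 + 3\right) + 621) = - (2 \left(-56\right) + 621) = - (-112 + 621) = \left(-1\right) 509 = -509$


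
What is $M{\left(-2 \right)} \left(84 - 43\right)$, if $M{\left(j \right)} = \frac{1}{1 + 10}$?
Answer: $\frac{41}{11} \approx 3.7273$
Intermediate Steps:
$M{\left(j \right)} = \frac{1}{11}$
$M{\left(-2 \right)} \left(84 - 43\right) = \frac{84 - 43}{11} = \frac{1}{11} \cdot 41 = \frac{41}{11}$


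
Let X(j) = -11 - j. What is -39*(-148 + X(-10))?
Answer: 5811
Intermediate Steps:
-39*(-148 + X(-10)) = -39*(-148 + (-11 - 1*(-10))) = -39*(-148 + (-11 + 10)) = -39*(-148 - 1) = -39*(-149) = 5811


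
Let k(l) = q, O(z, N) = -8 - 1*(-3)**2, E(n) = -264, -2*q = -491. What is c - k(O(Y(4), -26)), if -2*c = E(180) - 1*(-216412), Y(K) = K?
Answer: -216639/2 ≈ -1.0832e+5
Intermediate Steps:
q = 491/2 (q = -1/2*(-491) = 491/2 ≈ 245.50)
O(z, N) = -17 (O(z, N) = -8 - 1*9 = -8 - 9 = -17)
k(l) = 491/2
c = -108074 (c = -(-264 - 1*(-216412))/2 = -(-264 + 216412)/2 = -1/2*216148 = -108074)
c - k(O(Y(4), -26)) = -108074 - 1*491/2 = -108074 - 491/2 = -216639/2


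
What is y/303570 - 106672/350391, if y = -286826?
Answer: -22147278001/17728032645 ≈ -1.2493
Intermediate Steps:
y/303570 - 106672/350391 = -286826/303570 - 106672/350391 = -286826*1/303570 - 106672*1/350391 = -143413/151785 - 106672/350391 = -22147278001/17728032645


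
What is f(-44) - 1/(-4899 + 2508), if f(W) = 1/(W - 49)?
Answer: -766/74121 ≈ -0.010334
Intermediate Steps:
f(W) = 1/(-49 + W)
f(-44) - 1/(-4899 + 2508) = 1/(-49 - 44) - 1/(-4899 + 2508) = 1/(-93) - 1/(-2391) = -1/93 - 1*(-1/2391) = -1/93 + 1/2391 = -766/74121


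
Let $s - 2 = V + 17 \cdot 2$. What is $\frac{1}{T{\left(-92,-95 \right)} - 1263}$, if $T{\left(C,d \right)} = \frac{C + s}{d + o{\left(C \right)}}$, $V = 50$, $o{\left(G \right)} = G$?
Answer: $- \frac{187}{236175} \approx -0.00079179$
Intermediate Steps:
$s = 86$ ($s = 2 + \left(50 + 17 \cdot 2\right) = 2 + \left(50 + 34\right) = 2 + 84 = 86$)
$T{\left(C,d \right)} = \frac{86 + C}{C + d}$ ($T{\left(C,d \right)} = \frac{C + 86}{d + C} = \frac{86 + C}{C + d}$)
$\frac{1}{T{\left(-92,-95 \right)} - 1263} = \frac{1}{\frac{86 - 92}{-92 - 95} - 1263} = \frac{1}{\frac{1}{-187} \left(-6\right) - 1263} = \frac{1}{\left(- \frac{1}{187}\right) \left(-6\right) - 1263} = \frac{1}{\frac{6}{187} - 1263} = \frac{1}{- \frac{236175}{187}} = - \frac{187}{236175}$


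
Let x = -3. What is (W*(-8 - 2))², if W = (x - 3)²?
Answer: 129600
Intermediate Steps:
W = 36 (W = (-3 - 3)² = (-6)² = 36)
(W*(-8 - 2))² = (36*(-8 - 2))² = (36*(-10))² = (-360)² = 129600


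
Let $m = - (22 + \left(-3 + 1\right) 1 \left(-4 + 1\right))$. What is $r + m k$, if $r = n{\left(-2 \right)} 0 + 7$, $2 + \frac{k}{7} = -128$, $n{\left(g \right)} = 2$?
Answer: $25487$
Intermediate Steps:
$k = -910$ ($k = -14 + 7 \left(-128\right) = -14 - 896 = -910$)
$m = -28$ ($m = - (22 + \left(-2\right) 1 \left(-3\right)) = - (22 - -6) = - (22 + 6) = \left(-1\right) 28 = -28$)
$r = 7$ ($r = 2 \cdot 0 + 7 = 0 + 7 = 7$)
$r + m k = 7 - -25480 = 7 + 25480 = 25487$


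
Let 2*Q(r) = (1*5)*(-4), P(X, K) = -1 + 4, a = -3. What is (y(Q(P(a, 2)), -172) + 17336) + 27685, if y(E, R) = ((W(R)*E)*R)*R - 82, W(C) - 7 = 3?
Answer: -2913461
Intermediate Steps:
W(C) = 10 (W(C) = 7 + 3 = 10)
P(X, K) = 3
Q(r) = -10 (Q(r) = ((1*5)*(-4))/2 = (5*(-4))/2 = (1/2)*(-20) = -10)
y(E, R) = -82 + 10*E*R**2 (y(E, R) = ((10*E)*R)*R - 82 = (10*E*R)*R - 82 = 10*E*R**2 - 82 = -82 + 10*E*R**2)
(y(Q(P(a, 2)), -172) + 17336) + 27685 = ((-82 + 10*(-10)*(-172)**2) + 17336) + 27685 = ((-82 + 10*(-10)*29584) + 17336) + 27685 = ((-82 - 2958400) + 17336) + 27685 = (-2958482 + 17336) + 27685 = -2941146 + 27685 = -2913461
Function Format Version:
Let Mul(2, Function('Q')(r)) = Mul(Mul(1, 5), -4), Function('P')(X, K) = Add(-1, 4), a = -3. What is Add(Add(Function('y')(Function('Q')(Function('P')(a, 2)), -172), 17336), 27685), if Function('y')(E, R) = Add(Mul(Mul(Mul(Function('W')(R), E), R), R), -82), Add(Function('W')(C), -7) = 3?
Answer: -2913461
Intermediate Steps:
Function('W')(C) = 10 (Function('W')(C) = Add(7, 3) = 10)
Function('P')(X, K) = 3
Function('Q')(r) = -10 (Function('Q')(r) = Mul(Rational(1, 2), Mul(Mul(1, 5), -4)) = Mul(Rational(1, 2), Mul(5, -4)) = Mul(Rational(1, 2), -20) = -10)
Function('y')(E, R) = Add(-82, Mul(10, E, Pow(R, 2))) (Function('y')(E, R) = Add(Mul(Mul(Mul(10, E), R), R), -82) = Add(Mul(Mul(10, E, R), R), -82) = Add(Mul(10, E, Pow(R, 2)), -82) = Add(-82, Mul(10, E, Pow(R, 2))))
Add(Add(Function('y')(Function('Q')(Function('P')(a, 2)), -172), 17336), 27685) = Add(Add(Add(-82, Mul(10, -10, Pow(-172, 2))), 17336), 27685) = Add(Add(Add(-82, Mul(10, -10, 29584)), 17336), 27685) = Add(Add(Add(-82, -2958400), 17336), 27685) = Add(Add(-2958482, 17336), 27685) = Add(-2941146, 27685) = -2913461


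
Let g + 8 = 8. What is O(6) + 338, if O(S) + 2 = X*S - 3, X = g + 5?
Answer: 363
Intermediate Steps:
g = 0 (g = -8 + 8 = 0)
X = 5 (X = 0 + 5 = 5)
O(S) = -5 + 5*S (O(S) = -2 + (5*S - 3) = -2 + (-3 + 5*S) = -5 + 5*S)
O(6) + 338 = (-5 + 5*6) + 338 = (-5 + 30) + 338 = 25 + 338 = 363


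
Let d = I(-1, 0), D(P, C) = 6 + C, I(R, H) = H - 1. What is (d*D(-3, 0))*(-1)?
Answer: 6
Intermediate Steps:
I(R, H) = -1 + H
d = -1 (d = -1 + 0 = -1)
(d*D(-3, 0))*(-1) = -(6 + 0)*(-1) = -1*6*(-1) = -6*(-1) = 6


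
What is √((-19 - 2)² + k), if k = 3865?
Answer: √4306 ≈ 65.620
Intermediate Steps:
√((-19 - 2)² + k) = √((-19 - 2)² + 3865) = √((-21)² + 3865) = √(441 + 3865) = √4306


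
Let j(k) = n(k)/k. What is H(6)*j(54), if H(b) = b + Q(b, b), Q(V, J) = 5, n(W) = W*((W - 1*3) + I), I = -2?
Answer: 539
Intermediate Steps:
n(W) = W*(-5 + W) (n(W) = W*((W - 1*3) - 2) = W*((W - 3) - 2) = W*((-3 + W) - 2) = W*(-5 + W))
H(b) = 5 + b (H(b) = b + 5 = 5 + b)
j(k) = -5 + k (j(k) = (k*(-5 + k))/k = -5 + k)
H(6)*j(54) = (5 + 6)*(-5 + 54) = 11*49 = 539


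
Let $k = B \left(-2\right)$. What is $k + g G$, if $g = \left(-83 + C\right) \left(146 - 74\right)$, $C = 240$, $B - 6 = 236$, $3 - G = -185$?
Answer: $2124668$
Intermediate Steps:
$G = 188$ ($G = 3 - -185 = 3 + 185 = 188$)
$B = 242$ ($B = 6 + 236 = 242$)
$k = -484$ ($k = 242 \left(-2\right) = -484$)
$g = 11304$ ($g = \left(-83 + 240\right) \left(146 - 74\right) = 157 \cdot 72 = 11304$)
$k + g G = -484 + 11304 \cdot 188 = -484 + 2125152 = 2124668$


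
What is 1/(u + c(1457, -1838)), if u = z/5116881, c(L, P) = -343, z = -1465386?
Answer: -1705627/585518523 ≈ -0.0029130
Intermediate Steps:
u = -488462/1705627 (u = -1465386/5116881 = -1465386*1/5116881 = -488462/1705627 ≈ -0.28638)
1/(u + c(1457, -1838)) = 1/(-488462/1705627 - 343) = 1/(-585518523/1705627) = -1705627/585518523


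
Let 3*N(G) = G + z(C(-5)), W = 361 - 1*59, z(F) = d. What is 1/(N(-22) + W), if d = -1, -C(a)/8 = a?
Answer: 3/883 ≈ 0.0033975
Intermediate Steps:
C(a) = -8*a
z(F) = -1
W = 302 (W = 361 - 59 = 302)
N(G) = -1/3 + G/3 (N(G) = (G - 1)/3 = (-1 + G)/3 = -1/3 + G/3)
1/(N(-22) + W) = 1/((-1/3 + (1/3)*(-22)) + 302) = 1/((-1/3 - 22/3) + 302) = 1/(-23/3 + 302) = 1/(883/3) = 3/883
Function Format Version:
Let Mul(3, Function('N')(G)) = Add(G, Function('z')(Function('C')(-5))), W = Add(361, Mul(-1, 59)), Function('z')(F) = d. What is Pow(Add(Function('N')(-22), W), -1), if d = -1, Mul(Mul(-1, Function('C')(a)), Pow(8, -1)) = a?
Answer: Rational(3, 883) ≈ 0.0033975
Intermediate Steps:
Function('C')(a) = Mul(-8, a)
Function('z')(F) = -1
W = 302 (W = Add(361, -59) = 302)
Function('N')(G) = Add(Rational(-1, 3), Mul(Rational(1, 3), G)) (Function('N')(G) = Mul(Rational(1, 3), Add(G, -1)) = Mul(Rational(1, 3), Add(-1, G)) = Add(Rational(-1, 3), Mul(Rational(1, 3), G)))
Pow(Add(Function('N')(-22), W), -1) = Pow(Add(Add(Rational(-1, 3), Mul(Rational(1, 3), -22)), 302), -1) = Pow(Add(Add(Rational(-1, 3), Rational(-22, 3)), 302), -1) = Pow(Add(Rational(-23, 3), 302), -1) = Pow(Rational(883, 3), -1) = Rational(3, 883)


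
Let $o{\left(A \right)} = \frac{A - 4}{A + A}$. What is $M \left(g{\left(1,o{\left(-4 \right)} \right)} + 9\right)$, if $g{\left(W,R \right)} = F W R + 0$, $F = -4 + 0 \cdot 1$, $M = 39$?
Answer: $195$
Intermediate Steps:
$F = -4$ ($F = -4 + 0 = -4$)
$o{\left(A \right)} = \frac{-4 + A}{2 A}$
$g{\left(W,R \right)} = - 4 R W$ ($g{\left(W,R \right)} = - 4 W R + 0 = - 4 R W + 0 = - 4 R W$)
$M \left(g{\left(1,o{\left(-4 \right)} \right)} + 9\right) = 39 \left(\left(-4\right) \frac{-4 - 4}{2 \left(-4\right)} 1 + 9\right) = 39 \left(\left(-4\right) \frac{1}{2} \left(- \frac{1}{4}\right) \left(-8\right) 1 + 9\right) = 39 \left(\left(-4\right) 1 \cdot 1 + 9\right) = 39 \left(-4 + 9\right) = 39 \cdot 5 = 195$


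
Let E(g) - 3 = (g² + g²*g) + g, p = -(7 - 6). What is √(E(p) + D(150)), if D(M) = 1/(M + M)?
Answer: √1803/30 ≈ 1.4154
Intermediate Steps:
D(M) = 1/(2*M)
p = -1 (p = -1*1 = -1)
E(g) = 3 + g + g² + g³ (E(g) = 3 + ((g² + g²*g) + g) = 3 + ((g² + g³) + g) = 3 + (g + g² + g³) = 3 + g + g² + g³)
√(E(p) + D(150)) = √((3 - 1 + (-1)² + (-1)³) + (½)/150) = √((3 - 1 + 1 - 1) + (½)*(1/150)) = √(2 + 1/300) = √(601/300) = √1803/30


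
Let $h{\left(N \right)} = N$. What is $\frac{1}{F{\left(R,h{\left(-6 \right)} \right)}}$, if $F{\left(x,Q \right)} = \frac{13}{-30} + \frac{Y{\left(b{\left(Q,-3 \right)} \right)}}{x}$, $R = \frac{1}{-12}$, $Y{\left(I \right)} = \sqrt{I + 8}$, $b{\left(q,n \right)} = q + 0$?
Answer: $\frac{390}{259031} - \frac{10800 \sqrt{2}}{259031} \approx -0.057458$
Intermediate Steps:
$b{\left(q,n \right)} = q$
$Y{\left(I \right)} = \sqrt{8 + I}$
$R = - \frac{1}{12} \approx -0.083333$
$F{\left(x,Q \right)} = - \frac{13}{30} + \frac{\sqrt{8 + Q}}{x}$ ($F{\left(x,Q \right)} = \frac{13}{-30} + \frac{\sqrt{8 + Q}}{x} = 13 \left(- \frac{1}{30}\right) + \frac{\sqrt{8 + Q}}{x} = - \frac{13}{30} + \frac{\sqrt{8 + Q}}{x}$)
$\frac{1}{F{\left(R,h{\left(-6 \right)} \right)}} = \frac{1}{- \frac{13}{30} + \frac{\sqrt{8 - 6}}{- \frac{1}{12}}} = \frac{1}{- \frac{13}{30} - 12 \sqrt{2}}$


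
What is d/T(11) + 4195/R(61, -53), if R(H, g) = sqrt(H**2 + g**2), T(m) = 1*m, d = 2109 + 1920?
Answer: 4029/11 + 839*sqrt(6530)/1306 ≈ 418.19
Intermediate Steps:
d = 4029
T(m) = m
d/T(11) + 4195/R(61, -53) = 4029/11 + 4195/(sqrt(61**2 + (-53)**2)) = 4029*(1/11) + 4195/(sqrt(3721 + 2809)) = 4029/11 + 4195/(sqrt(6530)) = 4029/11 + 4195*(sqrt(6530)/6530) = 4029/11 + 839*sqrt(6530)/1306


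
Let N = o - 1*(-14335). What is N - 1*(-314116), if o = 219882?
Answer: 548333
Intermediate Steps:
N = 234217 (N = 219882 - 1*(-14335) = 219882 + 14335 = 234217)
N - 1*(-314116) = 234217 - 1*(-314116) = 234217 + 314116 = 548333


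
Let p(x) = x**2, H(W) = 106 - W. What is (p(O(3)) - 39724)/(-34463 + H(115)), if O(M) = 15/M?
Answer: 39699/34472 ≈ 1.1516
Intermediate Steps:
(p(O(3)) - 39724)/(-34463 + H(115)) = ((15/3)**2 - 39724)/(-34463 + (106 - 1*115)) = ((15*(1/3))**2 - 39724)/(-34463 + (106 - 115)) = (5**2 - 39724)/(-34463 - 9) = (25 - 39724)/(-34472) = -39699*(-1/34472) = 39699/34472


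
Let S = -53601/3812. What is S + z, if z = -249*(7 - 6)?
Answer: -1002789/3812 ≈ -263.06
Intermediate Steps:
z = -249 (z = -249*1 = -249)
S = -53601/3812 ≈ -14.061
S + z = -53601/3812 - 249 = -1002789/3812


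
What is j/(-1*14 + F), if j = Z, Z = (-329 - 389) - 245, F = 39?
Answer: -963/25 ≈ -38.520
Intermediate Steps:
Z = -963 (Z = -718 - 245 = -963)
j = -963
j/(-1*14 + F) = -963/(-1*14 + 39) = -963/(-14 + 39) = -963/25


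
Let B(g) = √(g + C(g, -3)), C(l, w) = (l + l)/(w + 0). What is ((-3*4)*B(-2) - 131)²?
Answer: 17065 + 1048*I*√6 ≈ 17065.0 + 2567.1*I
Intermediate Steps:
C(l, w) = 2*l/w (C(l, w) = (2*l)/w = 2*l/w)
B(g) = √3*√g/3 (B(g) = √(g + 2*g/(-3)) = √(g + 2*g*(-⅓)) = √(g - 2*g/3) = √(g/3) = √3*√g/3)
((-3*4)*B(-2) - 131)² = ((-3*4)*(√3*√(-2)/3) - 131)² = (-4*√3*I*√2 - 131)² = (-4*I*√6 - 131)² = (-131 - 4*I*√6)²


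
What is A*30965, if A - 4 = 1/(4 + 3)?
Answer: 897985/7 ≈ 1.2828e+5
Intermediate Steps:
A = 29/7 (A = 4 + 1/(4 + 3) = 4 + 1/7 = 4 + ⅐ = 29/7 ≈ 4.1429)
A*30965 = (29/7)*30965 = 897985/7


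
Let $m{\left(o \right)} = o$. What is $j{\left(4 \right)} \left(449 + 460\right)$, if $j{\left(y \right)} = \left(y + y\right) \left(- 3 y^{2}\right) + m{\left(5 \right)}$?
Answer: $-344511$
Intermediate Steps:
$j{\left(y \right)} = 5 - 6 y^{3}$ ($j{\left(y \right)} = \left(y + y\right) \left(- 3 y^{2}\right) + 5 = 2 y \left(- 3 y^{2}\right) + 5 = - 6 y^{3} + 5 = 5 - 6 y^{3}$)
$j{\left(4 \right)} \left(449 + 460\right) = \left(5 - 6 \cdot 4^{3}\right) \left(449 + 460\right) = \left(5 - 384\right) 909 = \left(-379\right) 909 = -344511$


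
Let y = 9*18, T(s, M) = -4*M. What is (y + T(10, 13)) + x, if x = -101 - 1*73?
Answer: -64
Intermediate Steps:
x = -174 (x = -101 - 73 = -174)
y = 162
(y + T(10, 13)) + x = (162 - 4*13) - 174 = (162 - 52) - 174 = 110 - 174 = -64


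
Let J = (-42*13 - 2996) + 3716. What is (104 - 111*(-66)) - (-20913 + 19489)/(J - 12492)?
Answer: 45760658/6159 ≈ 7429.9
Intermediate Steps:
J = 174 (J = (-546 - 2996) + 3716 = -3542 + 3716 = 174)
(104 - 111*(-66)) - (-20913 + 19489)/(J - 12492) = (104 - 111*(-66)) - (-20913 + 19489)/(174 - 12492) = (104 + 7326) - (-1424)/(-12318) = 7430 - (-1424)*(-1)/12318 = 7430 - 1*712/6159 = 7430 - 712/6159 = 45760658/6159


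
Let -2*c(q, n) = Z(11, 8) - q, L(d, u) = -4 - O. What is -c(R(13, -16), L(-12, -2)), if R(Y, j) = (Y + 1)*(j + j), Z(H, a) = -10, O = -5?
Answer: 219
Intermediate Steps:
R(Y, j) = 2*j*(1 + Y) (R(Y, j) = (1 + Y)*(2*j) = 2*j*(1 + Y))
L(d, u) = 1 (L(d, u) = -4 - 1*(-5) = -4 + 5 = 1)
c(q, n) = 5 + q/2 (c(q, n) = -(-10 - q)/2 = 5 + q/2)
-c(R(13, -16), L(-12, -2)) = -(5 + (2*(-16)*(1 + 13))/2) = -(5 + (2*(-16)*14)/2) = -(5 + (½)*(-448)) = -(5 - 224) = -1*(-219) = 219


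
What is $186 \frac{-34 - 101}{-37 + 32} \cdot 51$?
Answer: $256122$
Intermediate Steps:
$186 \frac{-34 - 101}{-37 + 32} \cdot 51 = 186 \left(- \frac{135}{-5}\right) 51 = 186 \left(\left(-135\right) \left(- \frac{1}{5}\right)\right) 51 = 186 \cdot 27 \cdot 51 = 5022 \cdot 51 = 256122$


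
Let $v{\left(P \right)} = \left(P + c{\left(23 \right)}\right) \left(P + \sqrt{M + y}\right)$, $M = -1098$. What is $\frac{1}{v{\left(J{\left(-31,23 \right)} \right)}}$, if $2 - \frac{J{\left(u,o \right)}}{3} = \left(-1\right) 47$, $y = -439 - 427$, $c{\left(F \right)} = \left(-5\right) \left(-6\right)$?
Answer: $\frac{49}{1390807} - \frac{2 i \sqrt{491}}{4172421} \approx 3.5231 \cdot 10^{-5} - 1.0621 \cdot 10^{-5} i$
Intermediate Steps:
$c{\left(F \right)} = 30$
$y = -866$ ($y = -439 - 427 = -866$)
$J{\left(u,o \right)} = 147$ ($J{\left(u,o \right)} = 6 - 3 \left(\left(-1\right) 47\right) = 6 - -141 = 6 + 141 = 147$)
$v{\left(P \right)} = \left(30 + P\right) \left(P + 2 i \sqrt{491}\right)$ ($v{\left(P \right)} = \left(P + 30\right) \left(P + \sqrt{-1098 - 866}\right) = \left(30 + P\right) \left(P + \sqrt{-1964}\right) = \left(30 + P\right) \left(P + 2 i \sqrt{491}\right)$)
$\frac{1}{v{\left(J{\left(-31,23 \right)} \right)}} = \frac{1}{147^{2} + 30 \cdot 147 + 60 i \sqrt{491} + 2 i 147 \sqrt{491}} = \frac{1}{21609 + 4410 + 60 i \sqrt{491} + 294 i \sqrt{491}} = \frac{1}{26019 + 354 i \sqrt{491}}$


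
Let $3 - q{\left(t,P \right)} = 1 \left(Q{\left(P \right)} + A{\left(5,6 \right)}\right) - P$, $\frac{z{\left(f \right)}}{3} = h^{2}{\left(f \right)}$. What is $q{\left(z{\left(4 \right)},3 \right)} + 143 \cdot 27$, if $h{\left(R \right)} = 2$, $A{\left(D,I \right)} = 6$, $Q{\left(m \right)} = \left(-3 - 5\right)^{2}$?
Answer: $3797$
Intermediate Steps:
$Q{\left(m \right)} = 64$ ($Q{\left(m \right)} = \left(-8\right)^{2} = 64$)
$z{\left(f \right)} = 12$ ($z{\left(f \right)} = 3 \cdot 2^{2} = 3 \cdot 4 = 12$)
$q{\left(t,P \right)} = -67 + P$ ($q{\left(t,P \right)} = 3 - \left(1 \left(64 + 6\right) - P\right) = 3 - \left(1 \cdot 70 - P\right) = 3 - \left(70 - P\right) = 3 + \left(-70 + P\right) = -67 + P$)
$q{\left(z{\left(4 \right)},3 \right)} + 143 \cdot 27 = \left(-67 + 3\right) + 143 \cdot 27 = -64 + 3861 = 3797$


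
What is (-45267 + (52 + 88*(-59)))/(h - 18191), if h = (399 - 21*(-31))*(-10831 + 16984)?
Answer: -50407/6442459 ≈ -0.0078242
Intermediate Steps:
h = 6460650 (h = (399 + 651)*6153 = 1050*6153 = 6460650)
(-45267 + (52 + 88*(-59)))/(h - 18191) = (-45267 + (52 + 88*(-59)))/(6460650 - 18191) = (-45267 + (52 - 5192))/6442459 = (-45267 - 5140)*(1/6442459) = -50407*1/6442459 = -50407/6442459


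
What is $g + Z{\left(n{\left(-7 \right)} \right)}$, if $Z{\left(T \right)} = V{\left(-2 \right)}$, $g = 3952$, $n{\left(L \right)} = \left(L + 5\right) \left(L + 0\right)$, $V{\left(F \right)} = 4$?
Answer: $3956$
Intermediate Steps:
$n{\left(L \right)} = L \left(5 + L\right)$ ($n{\left(L \right)} = \left(5 + L\right) L = L \left(5 + L\right)$)
$Z{\left(T \right)} = 4$
$g + Z{\left(n{\left(-7 \right)} \right)} = 3952 + 4 = 3956$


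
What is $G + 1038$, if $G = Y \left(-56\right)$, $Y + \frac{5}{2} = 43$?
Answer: $-1230$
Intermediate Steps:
$Y = \frac{81}{2}$ ($Y = - \frac{5}{2} + 43 = \frac{81}{2} \approx 40.5$)
$G = -2268$ ($G = \frac{81}{2} \left(-56\right) = -2268$)
$G + 1038 = -2268 + 1038 = -1230$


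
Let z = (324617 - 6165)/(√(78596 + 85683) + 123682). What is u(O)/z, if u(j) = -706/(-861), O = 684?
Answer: 21829873/68546793 + 353*√164279/137093586 ≈ 0.31951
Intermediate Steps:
u(j) = 706/861 (u(j) = -706*(-1/861) = 706/861)
z = 318452/(123682 + √164279) (z = 318452/(√164279 + 123682) = 318452/(123682 + √164279) ≈ 2.5664)
u(O)/z = 706/(861*(39386780264/15297072845 - 318452*√164279/15297072845))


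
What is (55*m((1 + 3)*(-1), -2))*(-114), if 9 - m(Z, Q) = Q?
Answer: -68970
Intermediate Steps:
m(Z, Q) = 9 - Q
(55*m((1 + 3)*(-1), -2))*(-114) = (55*(9 - 1*(-2)))*(-114) = (55*(9 + 2))*(-114) = (55*11)*(-114) = 605*(-114) = -68970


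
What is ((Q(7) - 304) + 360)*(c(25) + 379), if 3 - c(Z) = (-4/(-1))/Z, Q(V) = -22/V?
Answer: 706404/35 ≈ 20183.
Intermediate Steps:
c(Z) = 3 - 4/Z (c(Z) = 3 - (-4/(-1))/Z = 3 - (-4*(-1))/Z = 3 - 4/Z)
((Q(7) - 304) + 360)*(c(25) + 379) = ((-22/7 - 304) + 360)*((3 - 4/25) + 379) = (-2150/7 + 360)*(71/25 + 379) = (370/7)*(9546/25) = 706404/35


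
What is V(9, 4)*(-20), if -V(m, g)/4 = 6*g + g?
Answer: 2240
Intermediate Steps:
V(m, g) = -28*g (V(m, g) = -4*(6*g + g) = -28*g)
V(9, 4)*(-20) = -28*4*(-20) = -112*(-20) = 2240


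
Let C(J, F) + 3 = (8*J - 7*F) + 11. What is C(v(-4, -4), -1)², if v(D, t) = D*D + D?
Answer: 12321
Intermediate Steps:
v(D, t) = D + D² (v(D, t) = D² + D = D + D²)
C(J, F) = 8 - 7*F + 8*J (C(J, F) = -3 + ((8*J - 7*F) + 11) = -3 + ((-7*F + 8*J) + 11) = -3 + (11 - 7*F + 8*J) = 8 - 7*F + 8*J)
C(v(-4, -4), -1)² = (8 - 7*(-1) + 8*(-4*(1 - 4)))² = (8 + 7 + 8*(-4*(-3)))² = (8 + 7 + 8*12)² = (8 + 7 + 96)² = 111² = 12321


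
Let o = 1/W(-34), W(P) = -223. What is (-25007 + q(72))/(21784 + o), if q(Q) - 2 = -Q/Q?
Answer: -5576338/4857831 ≈ -1.1479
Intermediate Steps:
o = -1/223 (o = 1/(-223) = -1/223 ≈ -0.0044843)
q(Q) = 1 (q(Q) = 2 - Q/Q = 2 - 1*1 = 2 - 1 = 1)
(-25007 + q(72))/(21784 + o) = (-25007 + 1)/(21784 - 1/223) = -25006/4857831/223 = -25006*223/4857831 = -5576338/4857831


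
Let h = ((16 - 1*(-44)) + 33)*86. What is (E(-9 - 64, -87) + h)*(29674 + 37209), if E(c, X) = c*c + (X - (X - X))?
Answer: 885530920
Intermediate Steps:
h = 7998 (h = ((16 + 44) + 33)*86 = (60 + 33)*86 = 93*86 = 7998)
E(c, X) = X + c**2 (E(c, X) = c**2 + (X - 1*0) = c**2 + (X + 0) = c**2 + X = X + c**2)
(E(-9 - 64, -87) + h)*(29674 + 37209) = ((-87 + (-9 - 64)**2) + 7998)*(29674 + 37209) = ((-87 + (-73)**2) + 7998)*66883 = ((-87 + 5329) + 7998)*66883 = (5242 + 7998)*66883 = 13240*66883 = 885530920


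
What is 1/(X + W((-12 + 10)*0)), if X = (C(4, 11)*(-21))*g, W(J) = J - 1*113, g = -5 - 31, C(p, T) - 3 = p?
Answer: 1/5179 ≈ 0.00019309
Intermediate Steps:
C(p, T) = 3 + p
g = -36
W(J) = -113 + J (W(J) = J - 113 = -113 + J)
X = 5292 (X = ((3 + 4)*(-21))*(-36) = (7*(-21))*(-36) = -147*(-36) = 5292)
1/(X + W((-12 + 10)*0)) = 1/(5292 + (-113 + (-12 + 10)*0)) = 1/(5292 + (-113 - 2*0)) = 1/(5292 + (-113 + 0)) = 1/(5292 - 113) = 1/5179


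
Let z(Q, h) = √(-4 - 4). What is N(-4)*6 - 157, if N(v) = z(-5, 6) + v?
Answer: -181 + 12*I*√2 ≈ -181.0 + 16.971*I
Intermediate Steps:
z(Q, h) = 2*I*√2 (z(Q, h) = √(-8) = 2*I*√2)
N(v) = v + 2*I*√2 (N(v) = 2*I*√2 + v = v + 2*I*√2)
N(-4)*6 - 157 = (-4 + 2*I*√2)*6 - 157 = (-24 + 12*I*√2) - 157 = -181 + 12*I*√2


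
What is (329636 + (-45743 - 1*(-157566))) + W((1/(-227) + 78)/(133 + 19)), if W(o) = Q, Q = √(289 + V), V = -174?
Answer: 441459 + √115 ≈ 4.4147e+5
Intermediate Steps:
Q = √115 (Q = √(289 - 174) = √115 ≈ 10.724)
W(o) = √115
(329636 + (-45743 - 1*(-157566))) + W((1/(-227) + 78)/(133 + 19)) = (329636 + (-45743 - 1*(-157566))) + √115 = (329636 + (-45743 + 157566)) + √115 = (329636 + 111823) + √115 = 441459 + √115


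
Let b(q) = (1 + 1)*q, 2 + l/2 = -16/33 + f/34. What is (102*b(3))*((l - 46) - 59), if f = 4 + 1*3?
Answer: -737544/11 ≈ -67050.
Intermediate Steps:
f = 7 (f = 4 + 3 = 7)
l = -2557/561 (l = -4 + 2*(-16/33 + 7/34) = -4 + 2*(-313/1122) = -4 - 313/561 = -2557/561 ≈ -4.5579)
b(q) = 2*q
(102*b(3))*((l - 46) - 59) = (102*(2*3))*((-2557/561 - 46) - 59) = (102*6)*(-28363/561 - 59) = 612*(-61462/561) = -737544/11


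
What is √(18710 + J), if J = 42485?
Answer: √61195 ≈ 247.38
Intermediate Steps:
√(18710 + J) = √(18710 + 42485) = √61195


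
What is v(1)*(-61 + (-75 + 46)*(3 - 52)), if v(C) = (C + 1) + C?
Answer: 4080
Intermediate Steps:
v(C) = 1 + 2*C (v(C) = (1 + C) + C = 1 + 2*C)
v(1)*(-61 + (-75 + 46)*(3 - 52)) = (1 + 2*1)*(-61 + (-75 + 46)*(3 - 52)) = (1 + 2)*(-61 - 29*(-49)) = 3*(-61 + 1421) = 3*1360 = 4080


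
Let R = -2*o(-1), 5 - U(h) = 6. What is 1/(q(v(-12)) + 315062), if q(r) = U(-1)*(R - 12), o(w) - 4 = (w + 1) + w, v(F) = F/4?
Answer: 1/315080 ≈ 3.1738e-6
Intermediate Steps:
U(h) = -1 (U(h) = 5 - 1*6 = 5 - 6 = -1)
v(F) = F/4 (v(F) = F*(¼) = F/4)
o(w) = 5 + 2*w (o(w) = 4 + ((w + 1) + w) = 4 + ((1 + w) + w) = 4 + (1 + 2*w) = 5 + 2*w)
R = -6 (R = -2*(5 + 2*(-1)) = -2*(5 - 2) = -2*3 = -6)
q(r) = 18 (q(r) = -(-6 - 12) = -1*(-18) = 18)
1/(q(v(-12)) + 315062) = 1/(18 + 315062) = 1/315080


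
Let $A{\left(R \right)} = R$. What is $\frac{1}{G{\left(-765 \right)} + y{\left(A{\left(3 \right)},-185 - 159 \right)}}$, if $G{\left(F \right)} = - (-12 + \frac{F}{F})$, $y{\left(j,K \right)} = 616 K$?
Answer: $- \frac{1}{211893} \approx -4.7194 \cdot 10^{-6}$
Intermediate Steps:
$G{\left(F \right)} = 11$ ($G{\left(F \right)} = - (-12 + 1) = \left(-1\right) \left(-11\right) = 11$)
$\frac{1}{G{\left(-765 \right)} + y{\left(A{\left(3 \right)},-185 - 159 \right)}} = \frac{1}{11 + 616 \left(-185 - 159\right)} = \frac{1}{11 + 616 \left(-344\right)} = \frac{1}{11 - 211904} = \frac{1}{-211893} = - \frac{1}{211893}$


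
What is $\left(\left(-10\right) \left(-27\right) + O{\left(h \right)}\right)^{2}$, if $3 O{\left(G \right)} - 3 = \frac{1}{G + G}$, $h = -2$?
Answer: $\frac{10569001}{144} \approx 73396.0$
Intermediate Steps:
$O{\left(G \right)} = 1 + \frac{1}{6 G}$ ($O{\left(G \right)} = 1 + \frac{1}{3 \left(G + G\right)} = 1 + \frac{1}{3 \cdot 2 G} = 1 + \frac{\frac{1}{2} \frac{1}{G}}{3} = 1 + \frac{1}{6 G}$)
$\left(\left(-10\right) \left(-27\right) + O{\left(h \right)}\right)^{2} = \left(\left(-10\right) \left(-27\right) + \frac{\frac{1}{6} - 2}{-2}\right)^{2} = \left(270 - - \frac{11}{12}\right)^{2} = \left(270 + \frac{11}{12}\right)^{2} = \left(\frac{3251}{12}\right)^{2} = \frac{10569001}{144}$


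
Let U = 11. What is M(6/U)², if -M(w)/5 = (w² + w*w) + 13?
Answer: 67650625/14641 ≈ 4620.6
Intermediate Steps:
M(w) = -65 - 10*w² (M(w) = -5*((w² + w*w) + 13) = -5*((w² + w²) + 13) = -5*(2*w² + 13) = -5*(13 + 2*w²) = -65 - 10*w²)
M(6/U)² = (-65 - 10*(6/11)²)² = (-65 - 10*36/121)² = (-65 - 360/121)² = (-8225/121)² = 67650625/14641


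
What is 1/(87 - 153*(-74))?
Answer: 1/11409 ≈ 8.7650e-5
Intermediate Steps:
1/(87 - 153*(-74)) = 1/(87 + 11322) = 1/11409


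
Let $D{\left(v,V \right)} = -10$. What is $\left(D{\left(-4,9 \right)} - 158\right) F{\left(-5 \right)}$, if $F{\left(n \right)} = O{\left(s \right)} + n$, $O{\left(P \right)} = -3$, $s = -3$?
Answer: $1344$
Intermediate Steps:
$F{\left(n \right)} = -3 + n$
$\left(D{\left(-4,9 \right)} - 158\right) F{\left(-5 \right)} = \left(-10 - 158\right) \left(-3 - 5\right) = \left(-168\right) \left(-8\right) = 1344$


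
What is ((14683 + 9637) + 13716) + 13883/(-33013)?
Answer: 1255668585/33013 ≈ 38036.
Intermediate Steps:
((14683 + 9637) + 13716) + 13883/(-33013) = (24320 + 13716) + 13883*(-1/33013) = 38036 - 13883/33013 = 1255668585/33013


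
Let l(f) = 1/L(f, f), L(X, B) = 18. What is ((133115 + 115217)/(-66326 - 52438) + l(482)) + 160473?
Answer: 3176362273/19794 ≈ 1.6047e+5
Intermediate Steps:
l(f) = 1/18
((133115 + 115217)/(-66326 - 52438) + l(482)) + 160473 = ((133115 + 115217)/(-66326 - 52438) + 1/18) + 160473 = (248332/(-118764) + 1/18) + 160473 = (248332*(-1/118764) + 1/18) + 160473 = (-62083/29691 + 1/18) + 160473 = -40289/19794 + 160473 = 3176362273/19794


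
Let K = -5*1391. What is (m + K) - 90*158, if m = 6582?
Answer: -14593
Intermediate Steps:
K = -6955
(m + K) - 90*158 = (6582 - 6955) - 90*158 = -373 - 14220 = -14593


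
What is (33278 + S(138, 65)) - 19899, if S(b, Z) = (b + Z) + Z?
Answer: 13647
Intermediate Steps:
S(b, Z) = b + 2*Z (S(b, Z) = (Z + b) + Z = b + 2*Z)
(33278 + S(138, 65)) - 19899 = (33278 + (138 + 2*65)) - 19899 = (33278 + (138 + 130)) - 19899 = (33278 + 268) - 19899 = 33546 - 19899 = 13647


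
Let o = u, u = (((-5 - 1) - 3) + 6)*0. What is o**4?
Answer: 0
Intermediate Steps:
u = 0 (u = ((-6 - 3) + 6)*0 = (-9 + 6)*0 = -3*0 = 0)
o = 0
o**4 = 0**4 = 0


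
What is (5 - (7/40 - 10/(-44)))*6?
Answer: 6069/220 ≈ 27.586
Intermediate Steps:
(5 - (7/40 - 10/(-44)))*6 = (5 - (7*(1/40) - 10*(-1/44)))*6 = (5 - (7/40 + 5/22))*6 = (5 - 1*177/440)*6 = (5 - 177/440)*6 = (2023/440)*6 = 6069/220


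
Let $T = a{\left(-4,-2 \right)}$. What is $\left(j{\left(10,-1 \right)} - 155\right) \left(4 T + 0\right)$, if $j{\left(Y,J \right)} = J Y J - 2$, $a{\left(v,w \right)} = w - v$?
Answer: $-1176$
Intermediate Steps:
$T = 2$ ($T = -2 - -4 = -2 + 4 = 2$)
$j{\left(Y,J \right)} = -2 + Y J^{2}$ ($j{\left(Y,J \right)} = Y J^{2} - 2 = -2 + Y J^{2}$)
$\left(j{\left(10,-1 \right)} - 155\right) \left(4 T + 0\right) = \left(\left(-2 + 10 \left(-1\right)^{2}\right) - 155\right) \left(4 \cdot 2 + 0\right) = \left(\left(-2 + 10 \cdot 1\right) - 155\right) \left(8 + 0\right) = \left(\left(-2 + 10\right) - 155\right) 8 = \left(8 - 155\right) 8 = \left(-147\right) 8 = -1176$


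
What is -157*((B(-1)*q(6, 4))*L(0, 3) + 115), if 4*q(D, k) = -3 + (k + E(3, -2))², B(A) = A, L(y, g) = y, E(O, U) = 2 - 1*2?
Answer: -18055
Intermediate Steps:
E(O, U) = 0 (E(O, U) = 2 - 2 = 0)
q(D, k) = -¾ + k²/4 (q(D, k) = (-3 + (k + 0)²)/4 = (-3 + k²)/4 = -¾ + k²/4)
-157*((B(-1)*q(6, 4))*L(0, 3) + 115) = -157*(-(-¾ + (¼)*4²)*0 + 115) = -157*(-(-¾ + (¼)*16)*0 + 115) = -157*(-(-¾ + 4)*0 + 115) = -157*(-1*13/4*0 + 115) = -157*(-13/4*0 + 115) = -157*(0 + 115) = -157*115 = -18055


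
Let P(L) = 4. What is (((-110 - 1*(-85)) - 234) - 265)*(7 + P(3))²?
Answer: -63404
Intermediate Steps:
(((-110 - 1*(-85)) - 234) - 265)*(7 + P(3))² = (((-110 - 1*(-85)) - 234) - 265)*(7 + 4)² = (((-110 + 85) - 234) - 265)*11² = ((-25 - 234) - 265)*121 = (-259 - 265)*121 = -524*121 = -63404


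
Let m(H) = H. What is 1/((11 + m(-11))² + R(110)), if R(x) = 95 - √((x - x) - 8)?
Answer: 95/9033 + 2*I*√2/9033 ≈ 0.010517 + 0.00031312*I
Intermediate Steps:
R(x) = 95 - 2*I*√2 (R(x) = 95 - √(0 - 8) = 95 - √(-8) = 95 - 2*I*√2)
1/((11 + m(-11))² + R(110)) = 1/((11 - 11)² + (95 - 2*I*√2)) = 1/(0² + (95 - 2*I*√2)) = 1/(0 + (95 - 2*I*√2)) = 1/(95 - 2*I*√2)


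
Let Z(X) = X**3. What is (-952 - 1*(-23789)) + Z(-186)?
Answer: -6412019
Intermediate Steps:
(-952 - 1*(-23789)) + Z(-186) = (-952 - 1*(-23789)) + (-186)**3 = (-952 + 23789) - 6434856 = 22837 - 6434856 = -6412019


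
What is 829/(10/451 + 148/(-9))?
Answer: -3364911/66658 ≈ -50.480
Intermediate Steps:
829/(10/451 + 148/(-9)) = 829/(10*(1/451) + 148*(-⅑)) = 829/(10/451 - 148/9) = 829/(-66658/4059) = 829*(-4059/66658) = -3364911/66658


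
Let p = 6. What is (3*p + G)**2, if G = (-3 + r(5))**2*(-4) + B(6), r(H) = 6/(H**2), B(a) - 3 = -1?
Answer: 42823936/390625 ≈ 109.63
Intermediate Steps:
B(a) = 2 (B(a) = 3 - 1 = 2)
r(H) = 6/H**2
G = -17794/625 (G = (-3 + 6/5**2)**2*(-4) + 2 = (-3 + 6*(1/25))**2*(-4) + 2 = (-3 + 6/25)**2*(-4) + 2 = (-69/25)**2*(-4) + 2 = (4761/625)*(-4) + 2 = -19044/625 + 2 = -17794/625 ≈ -28.470)
(3*p + G)**2 = (3*6 - 17794/625)**2 = (18 - 17794/625)**2 = (-6544/625)**2 = 42823936/390625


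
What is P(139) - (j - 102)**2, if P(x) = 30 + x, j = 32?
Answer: -4731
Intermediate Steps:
P(139) - (j - 102)**2 = (30 + 139) - (32 - 102)**2 = 169 - 1*(-70)**2 = 169 - 1*4900 = 169 - 4900 = -4731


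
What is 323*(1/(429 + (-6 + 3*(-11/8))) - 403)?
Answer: -436193735/3351 ≈ -1.3017e+5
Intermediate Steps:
323*(1/(429 + (-6 + 3*(-11/8))) - 403) = 323*(1/(429 + (-6 - 33/8)) - 403) = 323*(1/(429 - 81/8) - 403) = 323*(1/(3351/8) - 403) = 323*(8/3351 - 403) = 323*(-1350445/3351) = -436193735/3351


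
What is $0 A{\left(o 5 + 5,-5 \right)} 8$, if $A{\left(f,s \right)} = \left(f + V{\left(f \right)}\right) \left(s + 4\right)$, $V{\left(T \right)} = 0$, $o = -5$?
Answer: $0$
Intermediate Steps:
$A{\left(f,s \right)} = f \left(4 + s\right)$ ($A{\left(f,s \right)} = \left(f + 0\right) \left(s + 4\right) = f \left(4 + s\right)$)
$0 A{\left(o 5 + 5,-5 \right)} 8 = 0 \left(\left(-5\right) 5 + 5\right) \left(4 - 5\right) 8 = 0 \left(-25 + 5\right) \left(-1\right) 8 = 0 \left(\left(-20\right) \left(-1\right)\right) 8 = 0 \cdot 20 \cdot 8 = 0 \cdot 8 = 0$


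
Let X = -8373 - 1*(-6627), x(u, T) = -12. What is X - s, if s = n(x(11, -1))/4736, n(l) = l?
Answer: -2067261/1184 ≈ -1746.0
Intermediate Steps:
s = -3/1184 (s = -12/4736 = -12*1/4736 = -3/1184 ≈ -0.0025338)
X = -1746 (X = -8373 + 6627 = -1746)
X - s = -1746 - 1*(-3/1184) = -1746 + 3/1184 = -2067261/1184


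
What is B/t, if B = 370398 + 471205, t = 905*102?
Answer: 841603/92310 ≈ 9.1171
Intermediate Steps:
t = 92310
B = 841603
B/t = 841603/92310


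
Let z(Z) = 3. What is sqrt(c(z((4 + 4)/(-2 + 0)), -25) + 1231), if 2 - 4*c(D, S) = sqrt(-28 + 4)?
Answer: sqrt(4926 - 2*I*sqrt(6))/2 ≈ 35.093 - 0.01745*I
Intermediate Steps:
c(D, S) = 1/2 - I*sqrt(6)/2 (c(D, S) = 1/2 - sqrt(-28 + 4)/4 = 1/2 - I*sqrt(6)/2)
sqrt(c(z((4 + 4)/(-2 + 0)), -25) + 1231) = sqrt((1/2 - I*sqrt(6)/2) + 1231) = sqrt(2463/2 - I*sqrt(6)/2)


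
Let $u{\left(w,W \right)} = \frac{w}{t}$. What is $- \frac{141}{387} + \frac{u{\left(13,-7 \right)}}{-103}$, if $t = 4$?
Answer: $- \frac{21041}{53148} \approx -0.39589$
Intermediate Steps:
$u{\left(w,W \right)} = \frac{w}{4}$
$- \frac{141}{387} + \frac{u{\left(13,-7 \right)}}{-103} = - \frac{141}{387} + \frac{\frac{1}{4} \cdot 13}{-103} = \left(-141\right) \frac{1}{387} + \frac{13}{4} \left(- \frac{1}{103}\right) = - \frac{47}{129} - \frac{13}{412} = - \frac{21041}{53148}$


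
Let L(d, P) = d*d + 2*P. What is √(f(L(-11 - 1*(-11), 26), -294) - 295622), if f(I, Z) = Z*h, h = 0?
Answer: I*√295622 ≈ 543.71*I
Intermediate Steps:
L(d, P) = d² + 2*P
f(I, Z) = 0 (f(I, Z) = Z*0 = 0)
√(f(L(-11 - 1*(-11), 26), -294) - 295622) = √(0 - 295622) = √(-295622) = I*√295622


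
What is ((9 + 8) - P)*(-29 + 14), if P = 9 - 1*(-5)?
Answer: -45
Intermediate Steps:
P = 14 (P = 9 + 5 = 14)
((9 + 8) - P)*(-29 + 14) = ((9 + 8) - 1*14)*(-29 + 14) = (17 - 14)*(-15) = 3*(-15) = -45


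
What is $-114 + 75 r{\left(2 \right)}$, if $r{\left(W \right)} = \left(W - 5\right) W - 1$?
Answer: $-639$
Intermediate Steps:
$r{\left(W \right)} = -1 + W \left(-5 + W\right)$ ($r{\left(W \right)} = \left(-5 + W\right) W - 1 = W \left(-5 + W\right) - 1 = -1 + W \left(-5 + W\right)$)
$-114 + 75 r{\left(2 \right)} = -114 + 75 \left(-1 + 2^{2} - 10\right) = -114 + 75 \left(-1 + 4 - 10\right) = -114 + 75 \left(-7\right) = -114 - 525 = -639$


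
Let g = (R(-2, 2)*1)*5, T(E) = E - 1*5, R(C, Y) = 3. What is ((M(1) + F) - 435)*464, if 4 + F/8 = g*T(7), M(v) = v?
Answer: -104864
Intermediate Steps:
T(E) = -5 + E (T(E) = E - 5 = -5 + E)
g = 15 (g = (3*1)*5 = 3*5 = 15)
F = 208 (F = -32 + 8*(15*(-5 + 7)) = -32 + 8*(15*2) = -32 + 8*30 = -32 + 240 = 208)
((M(1) + F) - 435)*464 = ((1 + 208) - 435)*464 = (209 - 435)*464 = -226*464 = -104864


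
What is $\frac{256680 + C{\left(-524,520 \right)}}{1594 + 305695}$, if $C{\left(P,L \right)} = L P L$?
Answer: $- \frac{141432920}{307289} \approx -460.26$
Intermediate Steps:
$C{\left(P,L \right)} = P L^{2}$
$\frac{256680 + C{\left(-524,520 \right)}}{1594 + 305695} = \frac{256680 - 524 \cdot 520^{2}}{1594 + 305695} = \frac{256680 - 141689600}{307289} = \left(256680 - 141689600\right) \frac{1}{307289} = \left(-141432920\right) \frac{1}{307289} = - \frac{141432920}{307289}$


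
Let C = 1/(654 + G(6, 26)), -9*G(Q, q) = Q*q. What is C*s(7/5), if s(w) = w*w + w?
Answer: 126/23875 ≈ 0.0052775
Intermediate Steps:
G(Q, q) = -Q*q/9
C = 3/1910 (C = 1/(654 - ⅑*6*26) = 1/(654 - 52/3) = 1/(1910/3) = 3/1910 ≈ 0.0015707)
s(w) = w + w² (s(w) = w² + w = w + w²)
C*s(7/5) = 3*((7/5)*(1 + 7/5))/1910 = 3*((7*(⅕))*(1 + 7*(⅕)))/1910 = 3*(7*(1 + 7/5)/5)/1910 = 3*((7/5)*(12/5))/1910 = (3/1910)*(84/25) = 126/23875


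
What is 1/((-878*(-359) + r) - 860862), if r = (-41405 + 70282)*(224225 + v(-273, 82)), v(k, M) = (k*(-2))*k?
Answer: 1/2170051799 ≈ 4.6082e-10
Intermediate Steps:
v(k, M) = -2*k**2 (v(k, M) = (-2*k)*k = -2*k**2)
r = 2170597459 (r = (-41405 + 70282)*(224225 - 2*(-273)**2) = 28877*(224225 - 2*74529) = 28877*(224225 - 149058) = 28877*75167 = 2170597459)
1/((-878*(-359) + r) - 860862) = 1/((-878*(-359) + 2170597459) - 860862) = 1/((315202 + 2170597459) - 860862) = 1/(2170912661 - 860862) = 1/2170051799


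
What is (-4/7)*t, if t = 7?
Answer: -4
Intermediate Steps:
(-4/7)*t = -4/7*7 = -4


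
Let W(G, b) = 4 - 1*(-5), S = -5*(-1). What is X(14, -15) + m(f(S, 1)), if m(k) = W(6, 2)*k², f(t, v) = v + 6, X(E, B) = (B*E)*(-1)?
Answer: 651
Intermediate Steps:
X(E, B) = -B*E
S = 5
f(t, v) = 6 + v
W(G, b) = 9 (W(G, b) = 4 + 5 = 9)
m(k) = 9*k²
X(14, -15) + m(f(S, 1)) = -1*(-15)*14 + 9*(6 + 1)² = 210 + 9*7² = 210 + 9*49 = 210 + 441 = 651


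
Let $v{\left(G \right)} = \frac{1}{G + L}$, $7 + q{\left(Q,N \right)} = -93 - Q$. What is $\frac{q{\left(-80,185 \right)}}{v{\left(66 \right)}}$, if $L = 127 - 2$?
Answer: $-3820$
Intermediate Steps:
$L = 125$
$q{\left(Q,N \right)} = -100 - Q$ ($q{\left(Q,N \right)} = -7 - \left(93 + Q\right) = -100 - Q$)
$v{\left(G \right)} = \frac{1}{125 + G}$ ($v{\left(G \right)} = \frac{1}{G + 125} = \frac{1}{125 + G}$)
$\frac{q{\left(-80,185 \right)}}{v{\left(66 \right)}} = \frac{-100 - -80}{\frac{1}{125 + 66}} = \frac{-100 + 80}{\frac{1}{191}} = - 20 \frac{1}{\frac{1}{191}} = \left(-20\right) 191 = -3820$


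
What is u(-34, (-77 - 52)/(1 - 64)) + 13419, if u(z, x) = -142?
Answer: 13277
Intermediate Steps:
u(-34, (-77 - 52)/(1 - 64)) + 13419 = -142 + 13419 = 13277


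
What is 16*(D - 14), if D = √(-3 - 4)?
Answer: -224 + 16*I*√7 ≈ -224.0 + 42.332*I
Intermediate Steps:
D = I*√7 (D = √(-7) = I*√7 ≈ 2.6458*I)
16*(D - 14) = 16*(I*√7 - 14) = 16*(-14 + I*√7) = -224 + 16*I*√7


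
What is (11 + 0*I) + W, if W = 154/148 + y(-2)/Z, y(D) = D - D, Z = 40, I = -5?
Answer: 891/74 ≈ 12.041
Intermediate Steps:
y(D) = 0
W = 77/74 (W = 154/148 + 0/40 = 154*(1/148) + 0*(1/40) = 77/74 + 0 = 77/74 ≈ 1.0405)
(11 + 0*I) + W = (11 + 0*(-5)) + 77/74 = (11 + 0) + 77/74 = 11 + 77/74 = 891/74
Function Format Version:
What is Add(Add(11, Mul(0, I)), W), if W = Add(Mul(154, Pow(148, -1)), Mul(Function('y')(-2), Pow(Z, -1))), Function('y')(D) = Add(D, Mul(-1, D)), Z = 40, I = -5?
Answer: Rational(891, 74) ≈ 12.041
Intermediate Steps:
Function('y')(D) = 0
W = Rational(77, 74) (W = Add(Mul(154, Pow(148, -1)), Mul(0, Pow(40, -1))) = Add(Mul(154, Rational(1, 148)), Mul(0, Rational(1, 40))) = Add(Rational(77, 74), 0) = Rational(77, 74) ≈ 1.0405)
Add(Add(11, Mul(0, I)), W) = Add(Add(11, Mul(0, -5)), Rational(77, 74)) = Add(Add(11, 0), Rational(77, 74)) = Add(11, Rational(77, 74)) = Rational(891, 74)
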